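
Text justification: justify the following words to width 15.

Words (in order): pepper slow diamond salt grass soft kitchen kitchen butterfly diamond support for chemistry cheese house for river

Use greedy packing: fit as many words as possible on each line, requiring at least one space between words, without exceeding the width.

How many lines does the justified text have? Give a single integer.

Answer: 9

Derivation:
Line 1: ['pepper', 'slow'] (min_width=11, slack=4)
Line 2: ['diamond', 'salt'] (min_width=12, slack=3)
Line 3: ['grass', 'soft'] (min_width=10, slack=5)
Line 4: ['kitchen', 'kitchen'] (min_width=15, slack=0)
Line 5: ['butterfly'] (min_width=9, slack=6)
Line 6: ['diamond', 'support'] (min_width=15, slack=0)
Line 7: ['for', 'chemistry'] (min_width=13, slack=2)
Line 8: ['cheese', 'house'] (min_width=12, slack=3)
Line 9: ['for', 'river'] (min_width=9, slack=6)
Total lines: 9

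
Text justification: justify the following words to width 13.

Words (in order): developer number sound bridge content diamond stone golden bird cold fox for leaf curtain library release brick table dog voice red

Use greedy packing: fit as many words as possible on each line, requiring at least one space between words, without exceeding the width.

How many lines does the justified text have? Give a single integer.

Line 1: ['developer'] (min_width=9, slack=4)
Line 2: ['number', 'sound'] (min_width=12, slack=1)
Line 3: ['bridge'] (min_width=6, slack=7)
Line 4: ['content'] (min_width=7, slack=6)
Line 5: ['diamond', 'stone'] (min_width=13, slack=0)
Line 6: ['golden', 'bird'] (min_width=11, slack=2)
Line 7: ['cold', 'fox', 'for'] (min_width=12, slack=1)
Line 8: ['leaf', 'curtain'] (min_width=12, slack=1)
Line 9: ['library'] (min_width=7, slack=6)
Line 10: ['release', 'brick'] (min_width=13, slack=0)
Line 11: ['table', 'dog'] (min_width=9, slack=4)
Line 12: ['voice', 'red'] (min_width=9, slack=4)
Total lines: 12

Answer: 12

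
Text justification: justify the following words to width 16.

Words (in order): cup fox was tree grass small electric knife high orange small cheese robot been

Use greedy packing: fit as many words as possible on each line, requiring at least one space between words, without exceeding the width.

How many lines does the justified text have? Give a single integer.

Line 1: ['cup', 'fox', 'was', 'tree'] (min_width=16, slack=0)
Line 2: ['grass', 'small'] (min_width=11, slack=5)
Line 3: ['electric', 'knife'] (min_width=14, slack=2)
Line 4: ['high', 'orange'] (min_width=11, slack=5)
Line 5: ['small', 'cheese'] (min_width=12, slack=4)
Line 6: ['robot', 'been'] (min_width=10, slack=6)
Total lines: 6

Answer: 6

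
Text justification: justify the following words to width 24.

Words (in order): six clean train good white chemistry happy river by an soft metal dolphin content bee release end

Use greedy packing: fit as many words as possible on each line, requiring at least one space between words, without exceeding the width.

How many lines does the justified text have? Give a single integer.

Line 1: ['six', 'clean', 'train', 'good'] (min_width=20, slack=4)
Line 2: ['white', 'chemistry', 'happy'] (min_width=21, slack=3)
Line 3: ['river', 'by', 'an', 'soft', 'metal'] (min_width=22, slack=2)
Line 4: ['dolphin', 'content', 'bee'] (min_width=19, slack=5)
Line 5: ['release', 'end'] (min_width=11, slack=13)
Total lines: 5

Answer: 5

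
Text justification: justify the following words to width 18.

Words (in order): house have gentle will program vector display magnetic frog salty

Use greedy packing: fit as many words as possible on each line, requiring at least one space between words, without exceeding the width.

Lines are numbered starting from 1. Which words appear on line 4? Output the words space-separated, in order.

Answer: magnetic frog

Derivation:
Line 1: ['house', 'have', 'gentle'] (min_width=17, slack=1)
Line 2: ['will', 'program'] (min_width=12, slack=6)
Line 3: ['vector', 'display'] (min_width=14, slack=4)
Line 4: ['magnetic', 'frog'] (min_width=13, slack=5)
Line 5: ['salty'] (min_width=5, slack=13)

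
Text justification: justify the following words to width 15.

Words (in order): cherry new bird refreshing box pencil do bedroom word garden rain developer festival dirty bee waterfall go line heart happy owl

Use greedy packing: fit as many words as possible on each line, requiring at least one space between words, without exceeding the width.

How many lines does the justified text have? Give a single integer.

Line 1: ['cherry', 'new', 'bird'] (min_width=15, slack=0)
Line 2: ['refreshing', 'box'] (min_width=14, slack=1)
Line 3: ['pencil', 'do'] (min_width=9, slack=6)
Line 4: ['bedroom', 'word'] (min_width=12, slack=3)
Line 5: ['garden', 'rain'] (min_width=11, slack=4)
Line 6: ['developer'] (min_width=9, slack=6)
Line 7: ['festival', 'dirty'] (min_width=14, slack=1)
Line 8: ['bee', 'waterfall'] (min_width=13, slack=2)
Line 9: ['go', 'line', 'heart'] (min_width=13, slack=2)
Line 10: ['happy', 'owl'] (min_width=9, slack=6)
Total lines: 10

Answer: 10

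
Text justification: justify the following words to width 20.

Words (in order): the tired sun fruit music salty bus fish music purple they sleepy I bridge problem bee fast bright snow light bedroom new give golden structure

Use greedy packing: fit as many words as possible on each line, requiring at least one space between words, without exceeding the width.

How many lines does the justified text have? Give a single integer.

Answer: 8

Derivation:
Line 1: ['the', 'tired', 'sun', 'fruit'] (min_width=19, slack=1)
Line 2: ['music', 'salty', 'bus', 'fish'] (min_width=20, slack=0)
Line 3: ['music', 'purple', 'they'] (min_width=17, slack=3)
Line 4: ['sleepy', 'I', 'bridge'] (min_width=15, slack=5)
Line 5: ['problem', 'bee', 'fast'] (min_width=16, slack=4)
Line 6: ['bright', 'snow', 'light'] (min_width=17, slack=3)
Line 7: ['bedroom', 'new', 'give'] (min_width=16, slack=4)
Line 8: ['golden', 'structure'] (min_width=16, slack=4)
Total lines: 8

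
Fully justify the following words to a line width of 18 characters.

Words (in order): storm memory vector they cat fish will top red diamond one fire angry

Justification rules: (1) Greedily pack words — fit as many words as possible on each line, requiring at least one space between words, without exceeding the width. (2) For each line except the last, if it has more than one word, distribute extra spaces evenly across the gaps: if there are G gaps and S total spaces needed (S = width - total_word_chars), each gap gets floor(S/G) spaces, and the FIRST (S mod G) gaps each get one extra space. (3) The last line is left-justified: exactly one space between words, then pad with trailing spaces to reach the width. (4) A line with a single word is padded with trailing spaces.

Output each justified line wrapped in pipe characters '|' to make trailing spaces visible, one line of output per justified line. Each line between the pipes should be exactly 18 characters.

Line 1: ['storm', 'memory'] (min_width=12, slack=6)
Line 2: ['vector', 'they', 'cat'] (min_width=15, slack=3)
Line 3: ['fish', 'will', 'top', 'red'] (min_width=17, slack=1)
Line 4: ['diamond', 'one', 'fire'] (min_width=16, slack=2)
Line 5: ['angry'] (min_width=5, slack=13)

Answer: |storm       memory|
|vector   they  cat|
|fish  will top red|
|diamond  one  fire|
|angry             |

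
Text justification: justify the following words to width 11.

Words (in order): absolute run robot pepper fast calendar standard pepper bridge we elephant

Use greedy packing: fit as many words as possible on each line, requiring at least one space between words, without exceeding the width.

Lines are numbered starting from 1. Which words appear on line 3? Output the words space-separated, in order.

Line 1: ['absolute'] (min_width=8, slack=3)
Line 2: ['run', 'robot'] (min_width=9, slack=2)
Line 3: ['pepper', 'fast'] (min_width=11, slack=0)
Line 4: ['calendar'] (min_width=8, slack=3)
Line 5: ['standard'] (min_width=8, slack=3)
Line 6: ['pepper'] (min_width=6, slack=5)
Line 7: ['bridge', 'we'] (min_width=9, slack=2)
Line 8: ['elephant'] (min_width=8, slack=3)

Answer: pepper fast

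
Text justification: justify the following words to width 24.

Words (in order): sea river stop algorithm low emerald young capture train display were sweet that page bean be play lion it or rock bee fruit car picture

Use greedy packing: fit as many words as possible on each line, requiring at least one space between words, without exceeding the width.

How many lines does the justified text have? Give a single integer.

Answer: 7

Derivation:
Line 1: ['sea', 'river', 'stop', 'algorithm'] (min_width=24, slack=0)
Line 2: ['low', 'emerald', 'young'] (min_width=17, slack=7)
Line 3: ['capture', 'train', 'display'] (min_width=21, slack=3)
Line 4: ['were', 'sweet', 'that', 'page'] (min_width=20, slack=4)
Line 5: ['bean', 'be', 'play', 'lion', 'it', 'or'] (min_width=23, slack=1)
Line 6: ['rock', 'bee', 'fruit', 'car'] (min_width=18, slack=6)
Line 7: ['picture'] (min_width=7, slack=17)
Total lines: 7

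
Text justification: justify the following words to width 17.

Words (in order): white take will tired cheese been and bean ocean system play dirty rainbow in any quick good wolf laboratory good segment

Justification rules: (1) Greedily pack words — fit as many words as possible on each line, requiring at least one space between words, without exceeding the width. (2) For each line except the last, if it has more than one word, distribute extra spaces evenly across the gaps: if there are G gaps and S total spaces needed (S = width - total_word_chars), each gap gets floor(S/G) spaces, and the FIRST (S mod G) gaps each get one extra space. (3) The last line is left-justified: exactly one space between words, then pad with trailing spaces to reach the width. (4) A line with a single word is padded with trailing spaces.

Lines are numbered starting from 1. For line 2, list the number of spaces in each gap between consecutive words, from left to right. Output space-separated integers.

Answer: 1 1

Derivation:
Line 1: ['white', 'take', 'will'] (min_width=15, slack=2)
Line 2: ['tired', 'cheese', 'been'] (min_width=17, slack=0)
Line 3: ['and', 'bean', 'ocean'] (min_width=14, slack=3)
Line 4: ['system', 'play', 'dirty'] (min_width=17, slack=0)
Line 5: ['rainbow', 'in', 'any'] (min_width=14, slack=3)
Line 6: ['quick', 'good', 'wolf'] (min_width=15, slack=2)
Line 7: ['laboratory', 'good'] (min_width=15, slack=2)
Line 8: ['segment'] (min_width=7, slack=10)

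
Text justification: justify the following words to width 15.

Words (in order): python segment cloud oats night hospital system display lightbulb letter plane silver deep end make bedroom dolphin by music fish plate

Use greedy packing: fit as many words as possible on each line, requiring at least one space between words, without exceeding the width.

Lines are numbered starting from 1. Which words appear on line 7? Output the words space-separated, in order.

Line 1: ['python', 'segment'] (min_width=14, slack=1)
Line 2: ['cloud', 'oats'] (min_width=10, slack=5)
Line 3: ['night', 'hospital'] (min_width=14, slack=1)
Line 4: ['system', 'display'] (min_width=14, slack=1)
Line 5: ['lightbulb'] (min_width=9, slack=6)
Line 6: ['letter', 'plane'] (min_width=12, slack=3)
Line 7: ['silver', 'deep', 'end'] (min_width=15, slack=0)
Line 8: ['make', 'bedroom'] (min_width=12, slack=3)
Line 9: ['dolphin', 'by'] (min_width=10, slack=5)
Line 10: ['music', 'fish'] (min_width=10, slack=5)
Line 11: ['plate'] (min_width=5, slack=10)

Answer: silver deep end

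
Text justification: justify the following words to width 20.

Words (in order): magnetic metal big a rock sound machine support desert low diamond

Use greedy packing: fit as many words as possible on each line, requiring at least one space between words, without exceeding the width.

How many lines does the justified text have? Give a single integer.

Answer: 4

Derivation:
Line 1: ['magnetic', 'metal', 'big', 'a'] (min_width=20, slack=0)
Line 2: ['rock', 'sound', 'machine'] (min_width=18, slack=2)
Line 3: ['support', 'desert', 'low'] (min_width=18, slack=2)
Line 4: ['diamond'] (min_width=7, slack=13)
Total lines: 4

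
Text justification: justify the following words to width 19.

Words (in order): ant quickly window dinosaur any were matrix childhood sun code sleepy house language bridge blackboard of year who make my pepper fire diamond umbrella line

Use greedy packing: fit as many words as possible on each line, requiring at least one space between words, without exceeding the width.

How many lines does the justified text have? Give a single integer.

Answer: 9

Derivation:
Line 1: ['ant', 'quickly', 'window'] (min_width=18, slack=1)
Line 2: ['dinosaur', 'any', 'were'] (min_width=17, slack=2)
Line 3: ['matrix', 'childhood'] (min_width=16, slack=3)
Line 4: ['sun', 'code', 'sleepy'] (min_width=15, slack=4)
Line 5: ['house', 'language'] (min_width=14, slack=5)
Line 6: ['bridge', 'blackboard'] (min_width=17, slack=2)
Line 7: ['of', 'year', 'who', 'make', 'my'] (min_width=19, slack=0)
Line 8: ['pepper', 'fire', 'diamond'] (min_width=19, slack=0)
Line 9: ['umbrella', 'line'] (min_width=13, slack=6)
Total lines: 9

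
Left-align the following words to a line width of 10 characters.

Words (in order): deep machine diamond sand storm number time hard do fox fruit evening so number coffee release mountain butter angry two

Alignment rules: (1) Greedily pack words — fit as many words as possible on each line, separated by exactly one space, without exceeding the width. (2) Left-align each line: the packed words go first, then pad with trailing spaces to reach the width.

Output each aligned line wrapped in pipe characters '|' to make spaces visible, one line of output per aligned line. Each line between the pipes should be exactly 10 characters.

Line 1: ['deep'] (min_width=4, slack=6)
Line 2: ['machine'] (min_width=7, slack=3)
Line 3: ['diamond'] (min_width=7, slack=3)
Line 4: ['sand', 'storm'] (min_width=10, slack=0)
Line 5: ['number'] (min_width=6, slack=4)
Line 6: ['time', 'hard'] (min_width=9, slack=1)
Line 7: ['do', 'fox'] (min_width=6, slack=4)
Line 8: ['fruit'] (min_width=5, slack=5)
Line 9: ['evening', 'so'] (min_width=10, slack=0)
Line 10: ['number'] (min_width=6, slack=4)
Line 11: ['coffee'] (min_width=6, slack=4)
Line 12: ['release'] (min_width=7, slack=3)
Line 13: ['mountain'] (min_width=8, slack=2)
Line 14: ['butter'] (min_width=6, slack=4)
Line 15: ['angry', 'two'] (min_width=9, slack=1)

Answer: |deep      |
|machine   |
|diamond   |
|sand storm|
|number    |
|time hard |
|do fox    |
|fruit     |
|evening so|
|number    |
|coffee    |
|release   |
|mountain  |
|butter    |
|angry two |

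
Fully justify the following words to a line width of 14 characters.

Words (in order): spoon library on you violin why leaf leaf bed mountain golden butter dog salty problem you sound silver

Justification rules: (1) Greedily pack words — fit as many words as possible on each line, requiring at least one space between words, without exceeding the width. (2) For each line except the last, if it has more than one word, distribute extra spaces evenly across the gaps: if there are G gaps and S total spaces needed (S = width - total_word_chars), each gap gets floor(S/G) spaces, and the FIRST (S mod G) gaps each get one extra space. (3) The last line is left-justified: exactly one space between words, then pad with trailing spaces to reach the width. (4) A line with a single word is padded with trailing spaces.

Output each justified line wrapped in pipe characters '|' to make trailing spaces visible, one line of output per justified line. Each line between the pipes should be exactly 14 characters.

Line 1: ['spoon', 'library'] (min_width=13, slack=1)
Line 2: ['on', 'you', 'violin'] (min_width=13, slack=1)
Line 3: ['why', 'leaf', 'leaf'] (min_width=13, slack=1)
Line 4: ['bed', 'mountain'] (min_width=12, slack=2)
Line 5: ['golden', 'butter'] (min_width=13, slack=1)
Line 6: ['dog', 'salty'] (min_width=9, slack=5)
Line 7: ['problem', 'you'] (min_width=11, slack=3)
Line 8: ['sound', 'silver'] (min_width=12, slack=2)

Answer: |spoon  library|
|on  you violin|
|why  leaf leaf|
|bed   mountain|
|golden  butter|
|dog      salty|
|problem    you|
|sound silver  |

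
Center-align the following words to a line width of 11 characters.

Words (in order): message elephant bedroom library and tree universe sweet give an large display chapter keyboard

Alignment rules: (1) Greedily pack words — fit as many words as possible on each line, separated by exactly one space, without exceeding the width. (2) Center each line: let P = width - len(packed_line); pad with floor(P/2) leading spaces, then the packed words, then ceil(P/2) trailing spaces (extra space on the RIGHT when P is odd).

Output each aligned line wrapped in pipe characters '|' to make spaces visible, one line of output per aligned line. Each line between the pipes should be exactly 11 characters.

Answer: |  message  |
| elephant  |
|  bedroom  |
|library and|
|   tree    |
| universe  |
|sweet give |
| an large  |
|  display  |
|  chapter  |
| keyboard  |

Derivation:
Line 1: ['message'] (min_width=7, slack=4)
Line 2: ['elephant'] (min_width=8, slack=3)
Line 3: ['bedroom'] (min_width=7, slack=4)
Line 4: ['library', 'and'] (min_width=11, slack=0)
Line 5: ['tree'] (min_width=4, slack=7)
Line 6: ['universe'] (min_width=8, slack=3)
Line 7: ['sweet', 'give'] (min_width=10, slack=1)
Line 8: ['an', 'large'] (min_width=8, slack=3)
Line 9: ['display'] (min_width=7, slack=4)
Line 10: ['chapter'] (min_width=7, slack=4)
Line 11: ['keyboard'] (min_width=8, slack=3)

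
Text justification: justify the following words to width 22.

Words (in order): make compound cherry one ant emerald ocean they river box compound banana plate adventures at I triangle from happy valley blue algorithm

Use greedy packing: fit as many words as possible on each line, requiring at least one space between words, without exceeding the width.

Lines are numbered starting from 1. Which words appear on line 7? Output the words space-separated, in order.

Answer: valley blue algorithm

Derivation:
Line 1: ['make', 'compound', 'cherry'] (min_width=20, slack=2)
Line 2: ['one', 'ant', 'emerald', 'ocean'] (min_width=21, slack=1)
Line 3: ['they', 'river', 'box'] (min_width=14, slack=8)
Line 4: ['compound', 'banana', 'plate'] (min_width=21, slack=1)
Line 5: ['adventures', 'at', 'I'] (min_width=15, slack=7)
Line 6: ['triangle', 'from', 'happy'] (min_width=19, slack=3)
Line 7: ['valley', 'blue', 'algorithm'] (min_width=21, slack=1)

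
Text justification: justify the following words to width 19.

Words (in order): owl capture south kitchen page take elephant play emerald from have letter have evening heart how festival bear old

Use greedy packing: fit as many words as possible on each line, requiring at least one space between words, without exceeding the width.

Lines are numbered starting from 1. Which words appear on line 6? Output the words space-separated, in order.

Answer: heart how festival

Derivation:
Line 1: ['owl', 'capture', 'south'] (min_width=17, slack=2)
Line 2: ['kitchen', 'page', 'take'] (min_width=17, slack=2)
Line 3: ['elephant', 'play'] (min_width=13, slack=6)
Line 4: ['emerald', 'from', 'have'] (min_width=17, slack=2)
Line 5: ['letter', 'have', 'evening'] (min_width=19, slack=0)
Line 6: ['heart', 'how', 'festival'] (min_width=18, slack=1)
Line 7: ['bear', 'old'] (min_width=8, slack=11)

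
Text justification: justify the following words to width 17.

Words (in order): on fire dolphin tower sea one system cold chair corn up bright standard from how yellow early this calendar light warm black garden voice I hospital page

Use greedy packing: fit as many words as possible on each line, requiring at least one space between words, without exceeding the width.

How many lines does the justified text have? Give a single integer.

Line 1: ['on', 'fire', 'dolphin'] (min_width=15, slack=2)
Line 2: ['tower', 'sea', 'one'] (min_width=13, slack=4)
Line 3: ['system', 'cold', 'chair'] (min_width=17, slack=0)
Line 4: ['corn', 'up', 'bright'] (min_width=14, slack=3)
Line 5: ['standard', 'from', 'how'] (min_width=17, slack=0)
Line 6: ['yellow', 'early', 'this'] (min_width=17, slack=0)
Line 7: ['calendar', 'light'] (min_width=14, slack=3)
Line 8: ['warm', 'black', 'garden'] (min_width=17, slack=0)
Line 9: ['voice', 'I', 'hospital'] (min_width=16, slack=1)
Line 10: ['page'] (min_width=4, slack=13)
Total lines: 10

Answer: 10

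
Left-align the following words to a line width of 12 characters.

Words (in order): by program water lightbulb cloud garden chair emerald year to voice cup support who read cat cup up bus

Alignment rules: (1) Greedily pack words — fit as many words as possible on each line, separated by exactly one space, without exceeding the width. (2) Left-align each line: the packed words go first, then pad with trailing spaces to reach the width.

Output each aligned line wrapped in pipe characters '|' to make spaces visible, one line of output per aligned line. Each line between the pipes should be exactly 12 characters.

Answer: |by program  |
|water       |
|lightbulb   |
|cloud garden|
|chair       |
|emerald year|
|to voice cup|
|support who |
|read cat cup|
|up bus      |

Derivation:
Line 1: ['by', 'program'] (min_width=10, slack=2)
Line 2: ['water'] (min_width=5, slack=7)
Line 3: ['lightbulb'] (min_width=9, slack=3)
Line 4: ['cloud', 'garden'] (min_width=12, slack=0)
Line 5: ['chair'] (min_width=5, slack=7)
Line 6: ['emerald', 'year'] (min_width=12, slack=0)
Line 7: ['to', 'voice', 'cup'] (min_width=12, slack=0)
Line 8: ['support', 'who'] (min_width=11, slack=1)
Line 9: ['read', 'cat', 'cup'] (min_width=12, slack=0)
Line 10: ['up', 'bus'] (min_width=6, slack=6)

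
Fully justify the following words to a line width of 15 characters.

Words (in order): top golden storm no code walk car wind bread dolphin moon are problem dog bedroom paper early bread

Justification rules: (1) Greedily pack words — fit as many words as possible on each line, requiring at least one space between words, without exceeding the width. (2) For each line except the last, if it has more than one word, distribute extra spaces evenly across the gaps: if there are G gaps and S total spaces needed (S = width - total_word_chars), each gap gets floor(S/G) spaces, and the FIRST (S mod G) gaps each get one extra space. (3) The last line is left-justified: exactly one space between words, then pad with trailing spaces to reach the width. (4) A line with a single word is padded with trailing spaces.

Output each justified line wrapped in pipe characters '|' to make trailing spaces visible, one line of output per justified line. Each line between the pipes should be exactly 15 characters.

Answer: |top      golden|
|storm  no  code|
|walk  car  wind|
|bread   dolphin|
|moon        are|
|problem     dog|
|bedroom   paper|
|early bread    |

Derivation:
Line 1: ['top', 'golden'] (min_width=10, slack=5)
Line 2: ['storm', 'no', 'code'] (min_width=13, slack=2)
Line 3: ['walk', 'car', 'wind'] (min_width=13, slack=2)
Line 4: ['bread', 'dolphin'] (min_width=13, slack=2)
Line 5: ['moon', 'are'] (min_width=8, slack=7)
Line 6: ['problem', 'dog'] (min_width=11, slack=4)
Line 7: ['bedroom', 'paper'] (min_width=13, slack=2)
Line 8: ['early', 'bread'] (min_width=11, slack=4)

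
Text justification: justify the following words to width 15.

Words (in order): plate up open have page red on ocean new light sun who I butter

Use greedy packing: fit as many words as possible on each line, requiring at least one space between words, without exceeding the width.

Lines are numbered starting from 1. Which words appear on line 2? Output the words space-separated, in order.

Answer: have page red

Derivation:
Line 1: ['plate', 'up', 'open'] (min_width=13, slack=2)
Line 2: ['have', 'page', 'red'] (min_width=13, slack=2)
Line 3: ['on', 'ocean', 'new'] (min_width=12, slack=3)
Line 4: ['light', 'sun', 'who', 'I'] (min_width=15, slack=0)
Line 5: ['butter'] (min_width=6, slack=9)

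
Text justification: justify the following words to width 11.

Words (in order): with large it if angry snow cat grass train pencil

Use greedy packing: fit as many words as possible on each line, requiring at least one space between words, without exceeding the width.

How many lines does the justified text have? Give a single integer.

Answer: 5

Derivation:
Line 1: ['with', 'large'] (min_width=10, slack=1)
Line 2: ['it', 'if', 'angry'] (min_width=11, slack=0)
Line 3: ['snow', 'cat'] (min_width=8, slack=3)
Line 4: ['grass', 'train'] (min_width=11, slack=0)
Line 5: ['pencil'] (min_width=6, slack=5)
Total lines: 5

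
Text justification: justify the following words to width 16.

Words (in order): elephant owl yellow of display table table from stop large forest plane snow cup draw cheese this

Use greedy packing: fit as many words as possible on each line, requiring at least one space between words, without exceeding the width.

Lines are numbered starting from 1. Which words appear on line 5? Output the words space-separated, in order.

Line 1: ['elephant', 'owl'] (min_width=12, slack=4)
Line 2: ['yellow', 'of'] (min_width=9, slack=7)
Line 3: ['display', 'table'] (min_width=13, slack=3)
Line 4: ['table', 'from', 'stop'] (min_width=15, slack=1)
Line 5: ['large', 'forest'] (min_width=12, slack=4)
Line 6: ['plane', 'snow', 'cup'] (min_width=14, slack=2)
Line 7: ['draw', 'cheese', 'this'] (min_width=16, slack=0)

Answer: large forest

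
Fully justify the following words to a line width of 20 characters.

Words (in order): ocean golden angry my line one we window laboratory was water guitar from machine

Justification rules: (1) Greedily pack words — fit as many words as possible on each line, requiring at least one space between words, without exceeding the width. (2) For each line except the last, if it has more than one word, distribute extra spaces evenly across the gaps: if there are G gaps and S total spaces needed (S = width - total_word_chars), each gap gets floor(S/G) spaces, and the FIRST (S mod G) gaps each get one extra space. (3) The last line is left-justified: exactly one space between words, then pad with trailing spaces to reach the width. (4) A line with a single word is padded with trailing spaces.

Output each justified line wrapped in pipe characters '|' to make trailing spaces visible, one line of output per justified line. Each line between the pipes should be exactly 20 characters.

Answer: |ocean  golden  angry|
|my   line   one   we|
|window    laboratory|
|was   water   guitar|
|from machine        |

Derivation:
Line 1: ['ocean', 'golden', 'angry'] (min_width=18, slack=2)
Line 2: ['my', 'line', 'one', 'we'] (min_width=14, slack=6)
Line 3: ['window', 'laboratory'] (min_width=17, slack=3)
Line 4: ['was', 'water', 'guitar'] (min_width=16, slack=4)
Line 5: ['from', 'machine'] (min_width=12, slack=8)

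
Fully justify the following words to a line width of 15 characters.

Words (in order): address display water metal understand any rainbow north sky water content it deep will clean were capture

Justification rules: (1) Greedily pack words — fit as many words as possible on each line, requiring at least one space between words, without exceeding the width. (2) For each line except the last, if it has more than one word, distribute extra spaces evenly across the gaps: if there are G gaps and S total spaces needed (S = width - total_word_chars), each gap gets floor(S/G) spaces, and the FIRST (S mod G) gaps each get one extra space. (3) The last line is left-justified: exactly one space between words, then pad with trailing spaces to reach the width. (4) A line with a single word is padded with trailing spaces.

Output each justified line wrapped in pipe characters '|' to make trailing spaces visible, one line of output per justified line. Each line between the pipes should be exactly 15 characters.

Answer: |address display|
|water     metal|
|understand  any|
|rainbow   north|
|sky       water|
|content it deep|
|will clean were|
|capture        |

Derivation:
Line 1: ['address', 'display'] (min_width=15, slack=0)
Line 2: ['water', 'metal'] (min_width=11, slack=4)
Line 3: ['understand', 'any'] (min_width=14, slack=1)
Line 4: ['rainbow', 'north'] (min_width=13, slack=2)
Line 5: ['sky', 'water'] (min_width=9, slack=6)
Line 6: ['content', 'it', 'deep'] (min_width=15, slack=0)
Line 7: ['will', 'clean', 'were'] (min_width=15, slack=0)
Line 8: ['capture'] (min_width=7, slack=8)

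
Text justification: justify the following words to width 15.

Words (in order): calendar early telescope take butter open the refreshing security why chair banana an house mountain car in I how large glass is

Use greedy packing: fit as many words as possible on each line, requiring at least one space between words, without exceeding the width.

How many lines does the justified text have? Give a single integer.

Line 1: ['calendar', 'early'] (min_width=14, slack=1)
Line 2: ['telescope', 'take'] (min_width=14, slack=1)
Line 3: ['butter', 'open', 'the'] (min_width=15, slack=0)
Line 4: ['refreshing'] (min_width=10, slack=5)
Line 5: ['security', 'why'] (min_width=12, slack=3)
Line 6: ['chair', 'banana', 'an'] (min_width=15, slack=0)
Line 7: ['house', 'mountain'] (min_width=14, slack=1)
Line 8: ['car', 'in', 'I', 'how'] (min_width=12, slack=3)
Line 9: ['large', 'glass', 'is'] (min_width=14, slack=1)
Total lines: 9

Answer: 9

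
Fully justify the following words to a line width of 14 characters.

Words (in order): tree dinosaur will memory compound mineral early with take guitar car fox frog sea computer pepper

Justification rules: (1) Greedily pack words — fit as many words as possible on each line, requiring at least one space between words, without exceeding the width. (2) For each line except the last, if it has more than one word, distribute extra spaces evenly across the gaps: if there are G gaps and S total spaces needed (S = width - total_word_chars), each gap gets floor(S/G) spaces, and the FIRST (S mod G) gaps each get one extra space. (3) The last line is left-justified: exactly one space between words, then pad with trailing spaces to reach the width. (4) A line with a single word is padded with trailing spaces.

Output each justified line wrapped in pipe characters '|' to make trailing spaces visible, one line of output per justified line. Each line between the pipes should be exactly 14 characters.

Answer: |tree  dinosaur|
|will    memory|
|compound      |
|mineral  early|
|with      take|
|guitar car fox|
|frog       sea|
|computer      |
|pepper        |

Derivation:
Line 1: ['tree', 'dinosaur'] (min_width=13, slack=1)
Line 2: ['will', 'memory'] (min_width=11, slack=3)
Line 3: ['compound'] (min_width=8, slack=6)
Line 4: ['mineral', 'early'] (min_width=13, slack=1)
Line 5: ['with', 'take'] (min_width=9, slack=5)
Line 6: ['guitar', 'car', 'fox'] (min_width=14, slack=0)
Line 7: ['frog', 'sea'] (min_width=8, slack=6)
Line 8: ['computer'] (min_width=8, slack=6)
Line 9: ['pepper'] (min_width=6, slack=8)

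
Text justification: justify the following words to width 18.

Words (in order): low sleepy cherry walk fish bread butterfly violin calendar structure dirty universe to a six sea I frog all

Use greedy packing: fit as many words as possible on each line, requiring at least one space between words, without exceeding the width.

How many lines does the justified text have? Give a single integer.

Line 1: ['low', 'sleepy', 'cherry'] (min_width=17, slack=1)
Line 2: ['walk', 'fish', 'bread'] (min_width=15, slack=3)
Line 3: ['butterfly', 'violin'] (min_width=16, slack=2)
Line 4: ['calendar', 'structure'] (min_width=18, slack=0)
Line 5: ['dirty', 'universe', 'to'] (min_width=17, slack=1)
Line 6: ['a', 'six', 'sea', 'I', 'frog'] (min_width=16, slack=2)
Line 7: ['all'] (min_width=3, slack=15)
Total lines: 7

Answer: 7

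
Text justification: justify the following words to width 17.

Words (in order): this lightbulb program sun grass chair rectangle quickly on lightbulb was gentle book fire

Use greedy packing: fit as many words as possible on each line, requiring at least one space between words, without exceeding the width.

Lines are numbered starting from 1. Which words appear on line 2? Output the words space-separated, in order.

Answer: program sun grass

Derivation:
Line 1: ['this', 'lightbulb'] (min_width=14, slack=3)
Line 2: ['program', 'sun', 'grass'] (min_width=17, slack=0)
Line 3: ['chair', 'rectangle'] (min_width=15, slack=2)
Line 4: ['quickly', 'on'] (min_width=10, slack=7)
Line 5: ['lightbulb', 'was'] (min_width=13, slack=4)
Line 6: ['gentle', 'book', 'fire'] (min_width=16, slack=1)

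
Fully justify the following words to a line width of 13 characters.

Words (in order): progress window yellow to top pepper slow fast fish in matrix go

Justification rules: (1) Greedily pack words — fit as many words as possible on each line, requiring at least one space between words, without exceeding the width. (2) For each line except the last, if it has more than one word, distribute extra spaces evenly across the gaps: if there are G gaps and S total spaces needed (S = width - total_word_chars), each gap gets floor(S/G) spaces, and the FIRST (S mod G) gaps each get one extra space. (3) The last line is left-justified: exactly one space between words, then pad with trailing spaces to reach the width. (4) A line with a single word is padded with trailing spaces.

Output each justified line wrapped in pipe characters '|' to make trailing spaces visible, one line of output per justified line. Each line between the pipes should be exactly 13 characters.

Line 1: ['progress'] (min_width=8, slack=5)
Line 2: ['window', 'yellow'] (min_width=13, slack=0)
Line 3: ['to', 'top', 'pepper'] (min_width=13, slack=0)
Line 4: ['slow', 'fast'] (min_width=9, slack=4)
Line 5: ['fish', 'in'] (min_width=7, slack=6)
Line 6: ['matrix', 'go'] (min_width=9, slack=4)

Answer: |progress     |
|window yellow|
|to top pepper|
|slow     fast|
|fish       in|
|matrix go    |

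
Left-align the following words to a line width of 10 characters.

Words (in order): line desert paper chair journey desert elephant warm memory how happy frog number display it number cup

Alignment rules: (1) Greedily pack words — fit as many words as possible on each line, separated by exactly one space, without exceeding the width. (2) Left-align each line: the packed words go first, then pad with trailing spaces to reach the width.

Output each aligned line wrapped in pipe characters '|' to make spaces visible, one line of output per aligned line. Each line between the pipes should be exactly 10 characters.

Line 1: ['line'] (min_width=4, slack=6)
Line 2: ['desert'] (min_width=6, slack=4)
Line 3: ['paper'] (min_width=5, slack=5)
Line 4: ['chair'] (min_width=5, slack=5)
Line 5: ['journey'] (min_width=7, slack=3)
Line 6: ['desert'] (min_width=6, slack=4)
Line 7: ['elephant'] (min_width=8, slack=2)
Line 8: ['warm'] (min_width=4, slack=6)
Line 9: ['memory', 'how'] (min_width=10, slack=0)
Line 10: ['happy', 'frog'] (min_width=10, slack=0)
Line 11: ['number'] (min_width=6, slack=4)
Line 12: ['display', 'it'] (min_width=10, slack=0)
Line 13: ['number', 'cup'] (min_width=10, slack=0)

Answer: |line      |
|desert    |
|paper     |
|chair     |
|journey   |
|desert    |
|elephant  |
|warm      |
|memory how|
|happy frog|
|number    |
|display it|
|number cup|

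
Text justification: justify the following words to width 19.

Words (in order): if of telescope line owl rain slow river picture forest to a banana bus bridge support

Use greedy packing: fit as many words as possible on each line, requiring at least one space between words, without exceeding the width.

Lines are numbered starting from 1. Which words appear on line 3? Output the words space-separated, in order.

Line 1: ['if', 'of', 'telescope'] (min_width=15, slack=4)
Line 2: ['line', 'owl', 'rain', 'slow'] (min_width=18, slack=1)
Line 3: ['river', 'picture'] (min_width=13, slack=6)
Line 4: ['forest', 'to', 'a', 'banana'] (min_width=18, slack=1)
Line 5: ['bus', 'bridge', 'support'] (min_width=18, slack=1)

Answer: river picture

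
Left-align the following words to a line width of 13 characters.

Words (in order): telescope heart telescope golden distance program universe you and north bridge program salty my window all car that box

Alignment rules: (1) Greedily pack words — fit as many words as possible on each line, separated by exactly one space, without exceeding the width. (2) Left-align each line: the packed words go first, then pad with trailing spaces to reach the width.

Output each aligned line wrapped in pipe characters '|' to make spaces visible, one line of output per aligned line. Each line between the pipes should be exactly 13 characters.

Line 1: ['telescope'] (min_width=9, slack=4)
Line 2: ['heart'] (min_width=5, slack=8)
Line 3: ['telescope'] (min_width=9, slack=4)
Line 4: ['golden'] (min_width=6, slack=7)
Line 5: ['distance'] (min_width=8, slack=5)
Line 6: ['program'] (min_width=7, slack=6)
Line 7: ['universe', 'you'] (min_width=12, slack=1)
Line 8: ['and', 'north'] (min_width=9, slack=4)
Line 9: ['bridge'] (min_width=6, slack=7)
Line 10: ['program', 'salty'] (min_width=13, slack=0)
Line 11: ['my', 'window', 'all'] (min_width=13, slack=0)
Line 12: ['car', 'that', 'box'] (min_width=12, slack=1)

Answer: |telescope    |
|heart        |
|telescope    |
|golden       |
|distance     |
|program      |
|universe you |
|and north    |
|bridge       |
|program salty|
|my window all|
|car that box |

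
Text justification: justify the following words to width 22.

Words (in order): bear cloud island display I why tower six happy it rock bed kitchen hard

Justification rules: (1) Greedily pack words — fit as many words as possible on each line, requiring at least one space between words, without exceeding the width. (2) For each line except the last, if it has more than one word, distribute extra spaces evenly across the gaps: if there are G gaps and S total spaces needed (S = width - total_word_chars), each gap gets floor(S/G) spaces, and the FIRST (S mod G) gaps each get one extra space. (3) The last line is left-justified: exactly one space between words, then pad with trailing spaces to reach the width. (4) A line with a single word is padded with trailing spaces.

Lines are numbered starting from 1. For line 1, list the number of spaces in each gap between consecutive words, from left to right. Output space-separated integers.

Line 1: ['bear', 'cloud', 'island'] (min_width=17, slack=5)
Line 2: ['display', 'I', 'why', 'tower'] (min_width=19, slack=3)
Line 3: ['six', 'happy', 'it', 'rock', 'bed'] (min_width=21, slack=1)
Line 4: ['kitchen', 'hard'] (min_width=12, slack=10)

Answer: 4 3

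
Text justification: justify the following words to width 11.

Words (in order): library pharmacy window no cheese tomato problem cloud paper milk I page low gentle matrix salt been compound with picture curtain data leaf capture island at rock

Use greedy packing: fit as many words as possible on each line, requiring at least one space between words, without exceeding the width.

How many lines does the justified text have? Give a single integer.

Line 1: ['library'] (min_width=7, slack=4)
Line 2: ['pharmacy'] (min_width=8, slack=3)
Line 3: ['window', 'no'] (min_width=9, slack=2)
Line 4: ['cheese'] (min_width=6, slack=5)
Line 5: ['tomato'] (min_width=6, slack=5)
Line 6: ['problem'] (min_width=7, slack=4)
Line 7: ['cloud', 'paper'] (min_width=11, slack=0)
Line 8: ['milk', 'I', 'page'] (min_width=11, slack=0)
Line 9: ['low', 'gentle'] (min_width=10, slack=1)
Line 10: ['matrix', 'salt'] (min_width=11, slack=0)
Line 11: ['been'] (min_width=4, slack=7)
Line 12: ['compound'] (min_width=8, slack=3)
Line 13: ['with'] (min_width=4, slack=7)
Line 14: ['picture'] (min_width=7, slack=4)
Line 15: ['curtain'] (min_width=7, slack=4)
Line 16: ['data', 'leaf'] (min_width=9, slack=2)
Line 17: ['capture'] (min_width=7, slack=4)
Line 18: ['island', 'at'] (min_width=9, slack=2)
Line 19: ['rock'] (min_width=4, slack=7)
Total lines: 19

Answer: 19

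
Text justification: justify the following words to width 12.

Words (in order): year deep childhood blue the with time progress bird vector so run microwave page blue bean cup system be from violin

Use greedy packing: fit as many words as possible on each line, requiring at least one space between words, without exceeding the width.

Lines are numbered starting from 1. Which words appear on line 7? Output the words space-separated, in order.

Line 1: ['year', 'deep'] (min_width=9, slack=3)
Line 2: ['childhood'] (min_width=9, slack=3)
Line 3: ['blue', 'the'] (min_width=8, slack=4)
Line 4: ['with', 'time'] (min_width=9, slack=3)
Line 5: ['progress'] (min_width=8, slack=4)
Line 6: ['bird', 'vector'] (min_width=11, slack=1)
Line 7: ['so', 'run'] (min_width=6, slack=6)
Line 8: ['microwave'] (min_width=9, slack=3)
Line 9: ['page', 'blue'] (min_width=9, slack=3)
Line 10: ['bean', 'cup'] (min_width=8, slack=4)
Line 11: ['system', 'be'] (min_width=9, slack=3)
Line 12: ['from', 'violin'] (min_width=11, slack=1)

Answer: so run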